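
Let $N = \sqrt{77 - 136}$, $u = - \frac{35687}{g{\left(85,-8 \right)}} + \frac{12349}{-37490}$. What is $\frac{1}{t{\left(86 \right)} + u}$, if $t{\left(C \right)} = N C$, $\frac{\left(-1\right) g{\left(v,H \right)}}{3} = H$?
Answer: $- \frac{301015159229640}{536012741187247609} - \frac{17405713238400 i \sqrt{59}}{536012741187247609} \approx -0.00056158 - 0.00024943 i$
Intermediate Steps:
$g{\left(v,H \right)} = - 3 H$
$u = - \frac{669101003}{449880}$ ($u = - \frac{35687}{\left(-3\right) \left(-8\right)} + \frac{12349}{-37490} = - \frac{35687}{24} + 12349 \left(- \frac{1}{37490}\right) = \left(-35687\right) \frac{1}{24} - \frac{12349}{37490} = - \frac{35687}{24} - \frac{12349}{37490} = - \frac{669101003}{449880} \approx -1487.3$)
$N = i \sqrt{59}$ ($N = \sqrt{-59} = i \sqrt{59} \approx 7.6811 i$)
$t{\left(C \right)} = i C \sqrt{59}$ ($t{\left(C \right)} = i \sqrt{59} C = i C \sqrt{59}$)
$\frac{1}{t{\left(86 \right)} + u} = \frac{1}{i 86 \sqrt{59} - \frac{669101003}{449880}} = \frac{1}{86 i \sqrt{59} - \frac{669101003}{449880}} = \frac{1}{- \frac{669101003}{449880} + 86 i \sqrt{59}}$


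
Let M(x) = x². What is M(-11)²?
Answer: 14641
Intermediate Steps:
M(-11)² = ((-11)²)² = 121² = 14641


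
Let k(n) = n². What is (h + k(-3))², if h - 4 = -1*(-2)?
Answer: 225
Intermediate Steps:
h = 6 (h = 4 - 1*(-2) = 4 + 2 = 6)
(h + k(-3))² = (6 + (-3)²)² = (6 + 9)² = 15² = 225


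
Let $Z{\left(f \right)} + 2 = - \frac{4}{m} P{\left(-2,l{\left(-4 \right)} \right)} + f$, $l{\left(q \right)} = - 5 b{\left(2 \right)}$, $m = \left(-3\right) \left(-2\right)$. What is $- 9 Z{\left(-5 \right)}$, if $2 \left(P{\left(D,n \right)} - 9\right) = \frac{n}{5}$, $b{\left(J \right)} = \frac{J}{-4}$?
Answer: $\frac{237}{2} \approx 118.5$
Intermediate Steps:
$m = 6$
$b{\left(J \right)} = - \frac{J}{4}$ ($b{\left(J \right)} = J \left(- \frac{1}{4}\right) = - \frac{J}{4}$)
$l{\left(q \right)} = \frac{5}{2}$ ($l{\left(q \right)} = - 5 \left(\left(- \frac{1}{4}\right) 2\right) = \left(-5\right) \left(- \frac{1}{2}\right) = \frac{5}{2}$)
$P{\left(D,n \right)} = 9 + \frac{n}{10}$ ($P{\left(D,n \right)} = 9 + \frac{n \frac{1}{5}}{2} = 9 + \frac{\frac{1}{5} n}{2} = 9 + \frac{n}{10}$)
$Z{\left(f \right)} = - \frac{49}{6} + f$ ($Z{\left(f \right)} = -2 + \left(- \frac{4}{6} \left(9 + \frac{1}{10} \cdot \frac{5}{2}\right) + f\right) = -2 + \left(\left(-4\right) \frac{1}{6} \left(9 + \frac{1}{4}\right) + f\right) = -2 + \left(\left(- \frac{2}{3}\right) \frac{37}{4} + f\right) = -2 + \left(- \frac{37}{6} + f\right) = - \frac{49}{6} + f$)
$- 9 Z{\left(-5 \right)} = - 9 \left(- \frac{49}{6} - 5\right) = \left(-9\right) \left(- \frac{79}{6}\right) = \frac{237}{2}$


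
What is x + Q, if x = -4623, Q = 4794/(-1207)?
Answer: -328515/71 ≈ -4627.0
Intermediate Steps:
Q = -282/71 (Q = 4794*(-1/1207) = -282/71 ≈ -3.9718)
x + Q = -4623 - 282/71 = -328515/71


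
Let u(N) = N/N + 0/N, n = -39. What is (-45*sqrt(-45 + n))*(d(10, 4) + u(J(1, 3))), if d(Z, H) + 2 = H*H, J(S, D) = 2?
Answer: -1350*I*sqrt(21) ≈ -6186.5*I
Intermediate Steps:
d(Z, H) = -2 + H**2 (d(Z, H) = -2 + H*H = -2 + H**2)
u(N) = 1 (u(N) = 1 + 0 = 1)
(-45*sqrt(-45 + n))*(d(10, 4) + u(J(1, 3))) = (-45*sqrt(-45 - 39))*((-2 + 4**2) + 1) = (-90*I*sqrt(21))*((-2 + 16) + 1) = (-90*I*sqrt(21))*(14 + 1) = -90*I*sqrt(21)*15 = -1350*I*sqrt(21)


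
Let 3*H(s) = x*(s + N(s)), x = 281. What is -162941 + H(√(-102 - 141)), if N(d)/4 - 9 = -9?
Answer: -162941 + 843*I*√3 ≈ -1.6294e+5 + 1460.1*I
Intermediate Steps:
N(d) = 0 (N(d) = 36 + 4*(-9) = 36 - 36 = 0)
H(s) = 281*s/3 (H(s) = (281*(s + 0))/3 = (281*s)/3 = 281*s/3)
-162941 + H(√(-102 - 141)) = -162941 + 281*√(-102 - 141)/3 = -162941 + 281*√(-243)/3 = -162941 + 281*(9*I*√3)/3 = -162941 + 843*I*√3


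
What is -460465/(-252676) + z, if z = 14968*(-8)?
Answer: -30255974479/252676 ≈ -1.1974e+5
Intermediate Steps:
z = -119744
-460465/(-252676) + z = -460465/(-252676) - 119744 = -460465*(-1/252676) - 119744 = 460465/252676 - 119744 = -30255974479/252676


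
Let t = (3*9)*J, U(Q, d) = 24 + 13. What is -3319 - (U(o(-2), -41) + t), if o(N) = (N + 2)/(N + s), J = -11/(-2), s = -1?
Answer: -7009/2 ≈ -3504.5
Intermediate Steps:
J = 11/2 (J = -11*(-½) = 11/2 ≈ 5.5000)
o(N) = (2 + N)/(-1 + N) (o(N) = (N + 2)/(N - 1) = (2 + N)/(-1 + N))
U(Q, d) = 37
t = 297/2 (t = (3*9)*(11/2) = 27*(11/2) = 297/2 ≈ 148.50)
-3319 - (U(o(-2), -41) + t) = -3319 - (37 + 297/2) = -3319 - 1*371/2 = -3319 - 371/2 = -7009/2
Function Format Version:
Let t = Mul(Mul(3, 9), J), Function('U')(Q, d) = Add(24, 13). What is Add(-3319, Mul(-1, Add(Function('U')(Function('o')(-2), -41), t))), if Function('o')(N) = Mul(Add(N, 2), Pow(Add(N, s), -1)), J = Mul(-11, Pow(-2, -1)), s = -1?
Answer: Rational(-7009, 2) ≈ -3504.5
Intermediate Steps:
J = Rational(11, 2) (J = Mul(-11, Rational(-1, 2)) = Rational(11, 2) ≈ 5.5000)
Function('o')(N) = Mul(Pow(Add(-1, N), -1), Add(2, N)) (Function('o')(N) = Mul(Add(N, 2), Pow(Add(N, -1), -1)) = Mul(Add(2, N), Pow(Add(-1, N), -1)) = Mul(Pow(Add(-1, N), -1), Add(2, N)))
Function('U')(Q, d) = 37
t = Rational(297, 2) (t = Mul(Mul(3, 9), Rational(11, 2)) = Mul(27, Rational(11, 2)) = Rational(297, 2) ≈ 148.50)
Add(-3319, Mul(-1, Add(Function('U')(Function('o')(-2), -41), t))) = Add(-3319, Mul(-1, Add(37, Rational(297, 2)))) = Add(-3319, Mul(-1, Rational(371, 2))) = Add(-3319, Rational(-371, 2)) = Rational(-7009, 2)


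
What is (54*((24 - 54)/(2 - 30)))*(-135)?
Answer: -54675/7 ≈ -7810.7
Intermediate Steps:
(54*((24 - 54)/(2 - 30)))*(-135) = (54*(-30/(-28)))*(-135) = (54*(-30*(-1/28)))*(-135) = (54*(15/14))*(-135) = (405/7)*(-135) = -54675/7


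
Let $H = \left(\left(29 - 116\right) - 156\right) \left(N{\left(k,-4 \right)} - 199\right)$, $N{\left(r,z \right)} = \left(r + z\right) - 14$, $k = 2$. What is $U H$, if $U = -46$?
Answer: $-2403270$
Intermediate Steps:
$N{\left(r,z \right)} = -14 + r + z$
$H = 52245$ ($H = \left(\left(29 - 116\right) - 156\right) \left(\left(-14 + 2 - 4\right) - 199\right) = \left(-87 - 156\right) \left(-16 - 199\right) = \left(-243\right) \left(-215\right) = 52245$)
$U H = \left(-46\right) 52245 = -2403270$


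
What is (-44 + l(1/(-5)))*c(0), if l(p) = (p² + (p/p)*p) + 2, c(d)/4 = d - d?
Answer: 0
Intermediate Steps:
c(d) = 0 (c(d) = 4*(d - d) = 4*0 = 0)
l(p) = 2 + p + p² (l(p) = (p² + 1*p) + 2 = (p² + p) + 2 = (p + p²) + 2 = 2 + p + p²)
(-44 + l(1/(-5)))*c(0) = (-44 + (2 + 1/(-5) + (1/(-5))²))*0 = (-44 + (2 - ⅕ + (-⅕)²))*0 = (-44 + (2 - ⅕ + 1/25))*0 = (-44 + 46/25)*0 = -1054/25*0 = 0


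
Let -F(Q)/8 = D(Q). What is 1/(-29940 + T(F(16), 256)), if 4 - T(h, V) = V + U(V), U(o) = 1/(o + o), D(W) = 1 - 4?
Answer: -512/15458305 ≈ -3.3121e-5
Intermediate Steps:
D(W) = -3
F(Q) = 24 (F(Q) = -8*(-3) = 24)
U(o) = 1/(2*o)
T(h, V) = 4 - V - 1/(2*V) (T(h, V) = 4 - (V + 1/(2*V)) = 4 + (-V - 1/(2*V)) = 4 - V - 1/(2*V))
1/(-29940 + T(F(16), 256)) = 1/(-29940 + (4 - 1*256 - 1/2/256)) = 1/(-29940 + (4 - 256 - 1/2*1/256)) = 1/(-29940 + (4 - 256 - 1/512)) = 1/(-29940 - 129025/512) = 1/(-15458305/512) = -512/15458305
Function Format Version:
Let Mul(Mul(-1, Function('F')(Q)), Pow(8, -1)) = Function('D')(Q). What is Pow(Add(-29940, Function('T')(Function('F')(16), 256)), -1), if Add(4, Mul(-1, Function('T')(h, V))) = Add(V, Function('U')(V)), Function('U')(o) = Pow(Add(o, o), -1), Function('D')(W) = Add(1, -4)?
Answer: Rational(-512, 15458305) ≈ -3.3121e-5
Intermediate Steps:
Function('D')(W) = -3
Function('F')(Q) = 24 (Function('F')(Q) = Mul(-8, -3) = 24)
Function('U')(o) = Mul(Rational(1, 2), Pow(o, -1)) (Function('U')(o) = Pow(Mul(2, o), -1) = Mul(Rational(1, 2), Pow(o, -1)))
Function('T')(h, V) = Add(4, Mul(-1, V), Mul(Rational(-1, 2), Pow(V, -1))) (Function('T')(h, V) = Add(4, Mul(-1, Add(V, Mul(Rational(1, 2), Pow(V, -1))))) = Add(4, Add(Mul(-1, V), Mul(Rational(-1, 2), Pow(V, -1)))) = Add(4, Mul(-1, V), Mul(Rational(-1, 2), Pow(V, -1))))
Pow(Add(-29940, Function('T')(Function('F')(16), 256)), -1) = Pow(Add(-29940, Add(4, Mul(-1, 256), Mul(Rational(-1, 2), Pow(256, -1)))), -1) = Pow(Add(-29940, Add(4, -256, Mul(Rational(-1, 2), Rational(1, 256)))), -1) = Pow(Add(-29940, Add(4, -256, Rational(-1, 512))), -1) = Pow(Add(-29940, Rational(-129025, 512)), -1) = Pow(Rational(-15458305, 512), -1) = Rational(-512, 15458305)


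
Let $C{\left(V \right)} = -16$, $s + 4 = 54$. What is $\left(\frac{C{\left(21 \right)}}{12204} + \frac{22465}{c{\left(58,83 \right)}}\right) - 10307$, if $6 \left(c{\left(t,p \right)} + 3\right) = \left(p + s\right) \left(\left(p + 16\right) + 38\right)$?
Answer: $- \frac{572012325893}{55537353} \approx -10300.0$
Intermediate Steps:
$s = 50$ ($s = -4 + 54 = 50$)
$c{\left(t,p \right)} = -3 + \frac{\left(50 + p\right) \left(54 + p\right)}{6}$ ($c{\left(t,p \right)} = -3 + \frac{\left(p + 50\right) \left(\left(p + 16\right) + 38\right)}{6} = -3 + \frac{\left(50 + p\right) \left(\left(16 + p\right) + 38\right)}{6} = -3 + \frac{\left(50 + p\right) \left(54 + p\right)}{6}$)
$\left(\frac{C{\left(21 \right)}}{12204} + \frac{22465}{c{\left(58,83 \right)}}\right) - 10307 = \left(- \frac{16}{12204} + \frac{22465}{447 + \frac{83^{2}}{6} + \frac{52}{3} \cdot 83}\right) - 10307 = \left(\left(-16\right) \frac{1}{12204} + \frac{22465}{447 + \frac{1}{6} \cdot 6889 + \frac{4316}{3}}\right) - 10307 = \left(- \frac{4}{3051} + \frac{22465}{447 + \frac{6889}{6} + \frac{4316}{3}}\right) - 10307 = \left(- \frac{4}{3051} + \frac{22465}{\frac{18203}{6}}\right) - 10307 = \left(- \frac{4}{3051} + 22465 \cdot \frac{6}{18203}\right) - 10307 = \left(- \frac{4}{3051} + \frac{134790}{18203}\right) - 10307 = \frac{411171478}{55537353} - 10307 = - \frac{572012325893}{55537353}$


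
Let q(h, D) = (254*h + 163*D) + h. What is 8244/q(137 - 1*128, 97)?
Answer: 4122/9053 ≈ 0.45532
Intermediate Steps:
q(h, D) = 163*D + 255*h (q(h, D) = (163*D + 254*h) + h = 163*D + 255*h)
8244/q(137 - 1*128, 97) = 8244/(163*97 + 255*(137 - 1*128)) = 8244/(15811 + 255*(137 - 128)) = 8244/(15811 + 255*9) = 8244/(15811 + 2295) = 8244/18106 = 8244*(1/18106) = 4122/9053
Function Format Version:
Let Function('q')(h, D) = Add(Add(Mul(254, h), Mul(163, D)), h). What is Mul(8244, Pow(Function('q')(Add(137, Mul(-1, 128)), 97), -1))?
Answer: Rational(4122, 9053) ≈ 0.45532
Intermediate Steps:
Function('q')(h, D) = Add(Mul(163, D), Mul(255, h)) (Function('q')(h, D) = Add(Add(Mul(163, D), Mul(254, h)), h) = Add(Mul(163, D), Mul(255, h)))
Mul(8244, Pow(Function('q')(Add(137, Mul(-1, 128)), 97), -1)) = Mul(8244, Pow(Add(Mul(163, 97), Mul(255, Add(137, Mul(-1, 128)))), -1)) = Mul(8244, Pow(Add(15811, Mul(255, Add(137, -128))), -1)) = Mul(8244, Pow(Add(15811, Mul(255, 9)), -1)) = Mul(8244, Pow(Add(15811, 2295), -1)) = Mul(8244, Pow(18106, -1)) = Mul(8244, Rational(1, 18106)) = Rational(4122, 9053)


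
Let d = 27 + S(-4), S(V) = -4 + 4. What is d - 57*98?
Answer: -5559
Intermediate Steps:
S(V) = 0
d = 27 (d = 27 + 0 = 27)
d - 57*98 = 27 - 57*98 = 27 - 5586 = -5559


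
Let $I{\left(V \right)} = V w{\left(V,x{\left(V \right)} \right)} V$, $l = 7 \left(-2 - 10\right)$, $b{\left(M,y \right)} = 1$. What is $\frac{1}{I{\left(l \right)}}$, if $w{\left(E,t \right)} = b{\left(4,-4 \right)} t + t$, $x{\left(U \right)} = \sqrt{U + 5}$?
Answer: $- \frac{i \sqrt{79}}{1114848} \approx - 7.9726 \cdot 10^{-6} i$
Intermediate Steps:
$x{\left(U \right)} = \sqrt{5 + U}$
$w{\left(E,t \right)} = 2 t$ ($w{\left(E,t \right)} = 1 t + t = t + t = 2 t$)
$l = -84$ ($l = 7 \left(-12\right) = -84$)
$I{\left(V \right)} = 2 V^{2} \sqrt{5 + V}$ ($I{\left(V \right)} = V 2 \sqrt{5 + V} V = 2 V \sqrt{5 + V} V = 2 V^{2} \sqrt{5 + V}$)
$\frac{1}{I{\left(l \right)}} = \frac{1}{2 \left(-84\right)^{2} \sqrt{5 - 84}} = \frac{1}{2 \cdot 7056 \sqrt{-79}} = \frac{1}{2 \cdot 7056 i \sqrt{79}} = \frac{1}{14112 i \sqrt{79}} = - \frac{i \sqrt{79}}{1114848}$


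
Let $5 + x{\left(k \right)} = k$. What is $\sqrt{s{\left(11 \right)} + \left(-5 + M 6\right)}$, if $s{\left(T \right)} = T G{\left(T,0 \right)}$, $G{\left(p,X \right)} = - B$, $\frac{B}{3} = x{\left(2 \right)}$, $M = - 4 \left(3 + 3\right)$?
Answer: $5 i \sqrt{2} \approx 7.0711 i$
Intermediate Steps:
$M = -24$ ($M = \left(-4\right) 6 = -24$)
$x{\left(k \right)} = -5 + k$
$B = -9$ ($B = 3 \left(-5 + 2\right) = 3 \left(-3\right) = -9$)
$G{\left(p,X \right)} = 9$ ($G{\left(p,X \right)} = \left(-1\right) \left(-9\right) = 9$)
$s{\left(T \right)} = 9 T$ ($s{\left(T \right)} = T 9 = 9 T$)
$\sqrt{s{\left(11 \right)} + \left(-5 + M 6\right)} = \sqrt{9 \cdot 11 - 149} = \sqrt{99 - 149} = \sqrt{-50} = 5 i \sqrt{2}$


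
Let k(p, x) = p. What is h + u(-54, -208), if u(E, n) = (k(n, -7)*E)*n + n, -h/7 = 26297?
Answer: -2520543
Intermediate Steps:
h = -184079 (h = -7*26297 = -184079)
u(E, n) = n + E*n² (u(E, n) = (n*E)*n + n = (E*n)*n + n = E*n² + n = n + E*n²)
h + u(-54, -208) = -184079 - 208*(1 - 54*(-208)) = -184079 - 208*(1 + 11232) = -184079 - 208*11233 = -184079 - 2336464 = -2520543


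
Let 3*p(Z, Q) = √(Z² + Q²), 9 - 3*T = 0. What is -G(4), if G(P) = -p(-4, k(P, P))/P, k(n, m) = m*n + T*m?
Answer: 5*√2/3 ≈ 2.3570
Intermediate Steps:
T = 3 (T = 3 - ⅓*0 = 3 + 0 = 3)
k(n, m) = 3*m + m*n (k(n, m) = m*n + 3*m = 3*m + m*n)
p(Z, Q) = √(Q² + Z²)/3 (p(Z, Q) = √(Z² + Q²)/3 = √(Q² + Z²)/3)
G(P) = -√(16 + P²*(3 + P)²)/(3*P) (G(P) = -√((P*(3 + P))² + (-4)²)/3/P = -√(P²*(3 + P)² + 16)/3/P = -√(16 + P²*(3 + P)²)/3/P = -√(16 + P²*(3 + P)²)/(3*P))
-G(4) = -(-1)*√(16 + 4²*(3 + 4)²)/(3*4) = -(-1)*√(16 + 16*7²)/(3*4) = -(-1)*√(16 + 16*49)/(3*4) = -(-1)*√(16 + 784)/(3*4) = -(-1)*√800/(3*4) = -(-1)*20*√2/(3*4) = -(-5)*√2/3 = 5*√2/3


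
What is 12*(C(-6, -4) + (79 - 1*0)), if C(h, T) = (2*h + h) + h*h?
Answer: 1164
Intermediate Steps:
C(h, T) = h**2 + 3*h (C(h, T) = 3*h + h**2 = h**2 + 3*h)
12*(C(-6, -4) + (79 - 1*0)) = 12*(-6*(3 - 6) + (79 - 1*0)) = 12*(-6*(-3) + (79 + 0)) = 12*(18 + 79) = 12*97 = 1164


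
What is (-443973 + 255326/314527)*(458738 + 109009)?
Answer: -79280895338927415/314527 ≈ -2.5206e+11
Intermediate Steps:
(-443973 + 255326/314527)*(458738 + 109009) = (-443973 + 255326*(1/314527))*567747 = (-443973 + 255326/314527)*567747 = -139641240445/314527*567747 = -79280895338927415/314527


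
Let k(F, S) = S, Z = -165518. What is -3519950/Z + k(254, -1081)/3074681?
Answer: 5411272230496/254457524879 ≈ 21.266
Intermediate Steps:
-3519950/Z + k(254, -1081)/3074681 = -3519950/(-165518) - 1081/3074681 = -3519950*(-1/165518) - 1081*1/3074681 = 1759975/82759 - 1081/3074681 = 5411272230496/254457524879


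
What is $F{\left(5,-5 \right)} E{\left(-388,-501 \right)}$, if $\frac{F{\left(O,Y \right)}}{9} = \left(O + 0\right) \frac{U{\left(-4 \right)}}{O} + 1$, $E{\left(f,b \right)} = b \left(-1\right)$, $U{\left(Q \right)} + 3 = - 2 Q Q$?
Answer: $-153306$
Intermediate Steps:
$U{\left(Q \right)} = -3 - 2 Q^{2}$ ($U{\left(Q \right)} = -3 + - 2 Q Q = -3 - 2 Q^{2}$)
$E{\left(f,b \right)} = - b$
$F{\left(O,Y \right)} = -306$ ($F{\left(O,Y \right)} = 9 \left(\left(O + 0\right) \frac{-3 - 2 \left(-4\right)^{2}}{O} + 1\right) = 9 \left(O \frac{-3 - 32}{O} + 1\right) = 9 \left(O \left(- \frac{35}{O}\right) + 1\right) = 9 \left(-35 + 1\right) = 9 \left(-34\right) = -306$)
$F{\left(5,-5 \right)} E{\left(-388,-501 \right)} = - 306 \left(\left(-1\right) \left(-501\right)\right) = \left(-306\right) 501 = -153306$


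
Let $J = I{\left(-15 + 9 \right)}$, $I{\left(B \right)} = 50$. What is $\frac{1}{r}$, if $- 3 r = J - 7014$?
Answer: $\frac{3}{6964} \approx 0.00043079$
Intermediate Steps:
$J = 50$
$r = \frac{6964}{3}$ ($r = - \frac{50 - 7014}{3} = \left(- \frac{1}{3}\right) \left(-6964\right) = \frac{6964}{3} \approx 2321.3$)
$\frac{1}{r} = \frac{1}{\frac{6964}{3}} = \frac{3}{6964}$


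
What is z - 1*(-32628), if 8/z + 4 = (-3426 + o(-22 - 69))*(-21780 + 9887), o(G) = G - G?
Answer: 664720684000/20372707 ≈ 32628.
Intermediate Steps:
o(G) = 0
z = 4/20372707 (z = 8/(-4 + (-3426 + 0)*(-21780 + 9887)) = 8/(-4 - 3426*(-11893)) = 8/(-4 + 40745418) = 8/40745414 = 8*(1/40745414) = 4/20372707 ≈ 1.9634e-7)
z - 1*(-32628) = 4/20372707 - 1*(-32628) = 4/20372707 + 32628 = 664720684000/20372707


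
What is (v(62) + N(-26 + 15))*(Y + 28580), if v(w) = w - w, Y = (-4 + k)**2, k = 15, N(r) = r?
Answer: -315711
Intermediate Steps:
Y = 121 (Y = (-4 + 15)**2 = 11**2 = 121)
v(w) = 0
(v(62) + N(-26 + 15))*(Y + 28580) = (0 + (-26 + 15))*(121 + 28580) = (0 - 11)*28701 = -11*28701 = -315711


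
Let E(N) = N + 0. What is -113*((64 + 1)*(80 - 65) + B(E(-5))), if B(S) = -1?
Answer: -110062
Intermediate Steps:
E(N) = N
-113*((64 + 1)*(80 - 65) + B(E(-5))) = -113*((64 + 1)*(80 - 65) - 1) = -113*(65*15 - 1) = -113*(975 - 1) = -113*974 = -110062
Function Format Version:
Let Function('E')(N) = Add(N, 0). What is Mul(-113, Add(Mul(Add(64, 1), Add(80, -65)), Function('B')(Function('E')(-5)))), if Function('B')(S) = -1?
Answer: -110062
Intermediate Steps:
Function('E')(N) = N
Mul(-113, Add(Mul(Add(64, 1), Add(80, -65)), Function('B')(Function('E')(-5)))) = Mul(-113, Add(Mul(Add(64, 1), Add(80, -65)), -1)) = Mul(-113, Add(Mul(65, 15), -1)) = Mul(-113, Add(975, -1)) = Mul(-113, 974) = -110062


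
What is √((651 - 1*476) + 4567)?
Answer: √4742 ≈ 68.862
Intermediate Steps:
√((651 - 1*476) + 4567) = √((651 - 476) + 4567) = √(175 + 4567) = √4742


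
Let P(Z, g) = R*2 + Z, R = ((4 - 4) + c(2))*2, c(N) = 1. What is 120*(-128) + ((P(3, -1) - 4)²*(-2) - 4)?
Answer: -15382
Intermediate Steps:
R = 2 (R = ((4 - 4) + 1)*2 = (0 + 1)*2 = 1*2 = 2)
P(Z, g) = 4 + Z (P(Z, g) = 2*2 + Z = 4 + Z)
120*(-128) + ((P(3, -1) - 4)²*(-2) - 4) = 120*(-128) + (((4 + 3) - 4)²*(-2) - 4) = -15360 + ((7 - 4)²*(-2) - 4) = -15360 + (3²*(-2) - 4) = -15360 + (9*(-2) - 4) = -15360 + (-18 - 4) = -15360 - 22 = -15382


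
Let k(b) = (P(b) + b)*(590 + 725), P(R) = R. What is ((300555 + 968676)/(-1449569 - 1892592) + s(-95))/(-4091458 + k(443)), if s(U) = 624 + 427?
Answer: -877835495/2445098250312 ≈ -0.00035902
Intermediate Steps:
s(U) = 1051
k(b) = 2630*b (k(b) = (b + b)*(590 + 725) = (2*b)*1315 = 2630*b)
((300555 + 968676)/(-1449569 - 1892592) + s(-95))/(-4091458 + k(443)) = ((300555 + 968676)/(-1449569 - 1892592) + 1051)/(-4091458 + 2630*443) = (1269231/(-3342161) + 1051)/(-4091458 + 1165090) = (1269231*(-1/3342161) + 1051)/(-2926368) = (-1269231/3342161 + 1051)*(-1/2926368) = (3511341980/3342161)*(-1/2926368) = -877835495/2445098250312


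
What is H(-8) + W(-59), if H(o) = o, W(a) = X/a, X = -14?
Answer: -458/59 ≈ -7.7627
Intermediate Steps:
W(a) = -14/a
H(-8) + W(-59) = -8 - 14/(-59) = -8 - 14*(-1/59) = -8 + 14/59 = -458/59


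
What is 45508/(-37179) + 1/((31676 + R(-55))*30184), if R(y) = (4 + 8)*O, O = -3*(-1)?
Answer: -43560030386885/35587553202432 ≈ -1.2240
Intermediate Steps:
O = 3
R(y) = 36 (R(y) = (4 + 8)*3 = 12*3 = 36)
45508/(-37179) + 1/((31676 + R(-55))*30184) = 45508/(-37179) + 1/((31676 + 36)*30184) = 45508*(-1/37179) + (1/30184)/31712 = -45508/37179 + (1/31712)*(1/30184) = -45508/37179 + 1/957195008 = -43560030386885/35587553202432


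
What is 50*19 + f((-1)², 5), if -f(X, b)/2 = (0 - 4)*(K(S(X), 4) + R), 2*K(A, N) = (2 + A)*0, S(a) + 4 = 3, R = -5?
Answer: 910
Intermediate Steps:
S(a) = -1 (S(a) = -4 + 3 = -1)
K(A, N) = 0 (K(A, N) = ((2 + A)*0)/2 = (½)*0 = 0)
f(X, b) = -40 (f(X, b) = -2*(0 - 4)*(0 - 5) = -(-8)*(-5) = -2*20 = -40)
50*19 + f((-1)², 5) = 50*19 - 40 = 950 - 40 = 910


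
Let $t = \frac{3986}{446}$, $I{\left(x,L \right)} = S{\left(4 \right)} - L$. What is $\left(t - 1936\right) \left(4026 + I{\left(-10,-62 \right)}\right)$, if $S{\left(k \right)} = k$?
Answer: $- \frac{1758475620}{223} \approx -7.8855 \cdot 10^{6}$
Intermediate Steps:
$I{\left(x,L \right)} = 4 - L$
$t = \frac{1993}{223}$ ($t = 3986 \cdot \frac{1}{446} = \frac{1993}{223} \approx 8.9372$)
$\left(t - 1936\right) \left(4026 + I{\left(-10,-62 \right)}\right) = \left(\frac{1993}{223} - 1936\right) \left(4026 + \left(4 - -62\right)\right) = - \frac{429735 \left(4026 + \left(4 + 62\right)\right)}{223} = - \frac{429735 \left(4026 + 66\right)}{223} = \left(- \frac{429735}{223}\right) 4092 = - \frac{1758475620}{223}$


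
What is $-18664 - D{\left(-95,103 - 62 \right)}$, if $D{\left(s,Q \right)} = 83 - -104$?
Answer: $-18851$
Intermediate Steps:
$D{\left(s,Q \right)} = 187$ ($D{\left(s,Q \right)} = 83 + 104 = 187$)
$-18664 - D{\left(-95,103 - 62 \right)} = -18664 - 187 = -18851$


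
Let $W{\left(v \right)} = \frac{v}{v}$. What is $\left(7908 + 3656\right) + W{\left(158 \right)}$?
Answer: $11565$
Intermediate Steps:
$W{\left(v \right)} = 1$
$\left(7908 + 3656\right) + W{\left(158 \right)} = \left(7908 + 3656\right) + 1 = 11564 + 1 = 11565$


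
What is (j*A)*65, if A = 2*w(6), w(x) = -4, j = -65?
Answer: 33800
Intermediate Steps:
A = -8 (A = 2*(-4) = -8)
(j*A)*65 = -65*(-8)*65 = 520*65 = 33800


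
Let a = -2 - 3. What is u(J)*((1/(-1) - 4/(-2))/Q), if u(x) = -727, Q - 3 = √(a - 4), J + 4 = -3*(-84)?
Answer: -727/6 + 727*I/6 ≈ -121.17 + 121.17*I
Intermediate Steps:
a = -5
J = 248 (J = -4 - 3*(-84) = -4 + 252 = 248)
Q = 3 + 3*I (Q = 3 + √(-5 - 4) = 3 + √(-9) = 3 + 3*I ≈ 3.0 + 3.0*I)
u(J)*((1/(-1) - 4/(-2))/Q) = -727*(1/(-1) - 4/(-2))/(3 + 3*I) = -727*(1*(-1) - 4*(-½))*(3 - 3*I)/18 = -727*(-1 + 2)*(3 - 3*I)/18 = -727*(3 - 3*I)/18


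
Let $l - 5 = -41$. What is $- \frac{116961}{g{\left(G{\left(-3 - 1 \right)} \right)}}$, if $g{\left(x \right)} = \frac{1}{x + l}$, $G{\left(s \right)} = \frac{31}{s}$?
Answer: $\frac{20468175}{4} \approx 5.117 \cdot 10^{6}$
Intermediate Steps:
$l = -36$ ($l = 5 - 41 = -36$)
$g{\left(x \right)} = \frac{1}{-36 + x}$ ($g{\left(x \right)} = \frac{1}{x - 36} = \frac{1}{-36 + x}$)
$- \frac{116961}{g{\left(G{\left(-3 - 1 \right)} \right)}} = - \frac{116961}{\frac{1}{-36 + \frac{31}{-3 - 1}}} = - \frac{116961}{\frac{1}{-36 + \frac{31}{-4}}} = - \frac{116961}{\frac{1}{-36 + 31 \left(- \frac{1}{4}\right)}} = - \frac{116961}{\frac{1}{-36 - \frac{31}{4}}} = - \frac{116961}{\frac{1}{- \frac{175}{4}}} = - \frac{116961}{- \frac{4}{175}} = \left(-116961\right) \left(- \frac{175}{4}\right) = \frac{20468175}{4}$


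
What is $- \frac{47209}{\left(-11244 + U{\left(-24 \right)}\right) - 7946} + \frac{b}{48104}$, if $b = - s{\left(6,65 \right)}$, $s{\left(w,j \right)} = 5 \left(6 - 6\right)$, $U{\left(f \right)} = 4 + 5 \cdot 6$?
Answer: $\frac{47209}{19156} \approx 2.4645$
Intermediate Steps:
$U{\left(f \right)} = 34$ ($U{\left(f \right)} = 4 + 30 = 34$)
$s{\left(w,j \right)} = 0$ ($s{\left(w,j \right)} = 5 \cdot 0 = 0$)
$b = 0$ ($b = \left(-1\right) 0 = 0$)
$- \frac{47209}{\left(-11244 + U{\left(-24 \right)}\right) - 7946} + \frac{b}{48104} = - \frac{47209}{\left(-11244 + 34\right) - 7946} + \frac{0}{48104} = - \frac{47209}{-11210 - 7946} + 0 \cdot \frac{1}{48104} = - \frac{47209}{-19156} + 0 = \left(-47209\right) \left(- \frac{1}{19156}\right) + 0 = \frac{47209}{19156} + 0 = \frac{47209}{19156}$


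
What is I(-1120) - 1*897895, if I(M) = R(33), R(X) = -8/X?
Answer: -29630543/33 ≈ -8.9790e+5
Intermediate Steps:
I(M) = -8/33
I(-1120) - 1*897895 = -8/33 - 1*897895 = -8/33 - 897895 = -29630543/33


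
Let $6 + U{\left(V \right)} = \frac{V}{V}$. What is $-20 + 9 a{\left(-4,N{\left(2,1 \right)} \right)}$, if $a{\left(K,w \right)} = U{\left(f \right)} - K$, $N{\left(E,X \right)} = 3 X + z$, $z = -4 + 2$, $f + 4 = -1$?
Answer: $-29$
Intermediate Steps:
$f = -5$ ($f = -4 - 1 = -5$)
$z = -2$
$U{\left(V \right)} = -5$ ($U{\left(V \right)} = -6 + \frac{V}{V} = -6 + 1 = -5$)
$N{\left(E,X \right)} = -2 + 3 X$ ($N{\left(E,X \right)} = 3 X - 2 = -2 + 3 X$)
$a{\left(K,w \right)} = -5 - K$
$-20 + 9 a{\left(-4,N{\left(2,1 \right)} \right)} = -20 + 9 \left(-5 - -4\right) = -20 + 9 \left(-5 + 4\right) = -20 + 9 \left(-1\right) = -20 - 9 = -29$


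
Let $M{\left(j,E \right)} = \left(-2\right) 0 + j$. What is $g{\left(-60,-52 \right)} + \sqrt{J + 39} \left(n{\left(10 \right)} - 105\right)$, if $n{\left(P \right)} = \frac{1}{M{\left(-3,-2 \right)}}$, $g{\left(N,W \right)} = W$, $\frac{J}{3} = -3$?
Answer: $-52 - \frac{316 \sqrt{30}}{3} \approx -628.93$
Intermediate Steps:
$J = -9$ ($J = 3 \left(-3\right) = -9$)
$M{\left(j,E \right)} = j$ ($M{\left(j,E \right)} = 0 + j = j$)
$n{\left(P \right)} = - \frac{1}{3}$ ($n{\left(P \right)} = \frac{1}{-3} = - \frac{1}{3}$)
$g{\left(-60,-52 \right)} + \sqrt{J + 39} \left(n{\left(10 \right)} - 105\right) = -52 + \sqrt{-9 + 39} \left(- \frac{1}{3} - 105\right) = -52 + \sqrt{30} \left(- \frac{316}{3}\right) = -52 - \frac{316 \sqrt{30}}{3}$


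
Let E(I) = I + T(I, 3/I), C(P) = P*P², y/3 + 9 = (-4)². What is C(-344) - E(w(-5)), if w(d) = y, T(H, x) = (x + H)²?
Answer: -1994694549/49 ≈ -4.0708e+7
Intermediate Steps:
y = 21 (y = -27 + 3*(-4)² = -27 + 3*16 = -27 + 48 = 21)
T(H, x) = (H + x)²
C(P) = P³
w(d) = 21
E(I) = I + (I + 3/I)²
C(-344) - E(w(-5)) = (-344)³ - (21 + (3 + 21²)²/21²) = -40707584 - (21 + (3 + 441)²/441) = -40707584 - (21 + (1/441)*444²) = -40707584 - (21 + (1/441)*197136) = -40707584 - (21 + 21904/49) = -40707584 - 1*22933/49 = -40707584 - 22933/49 = -1994694549/49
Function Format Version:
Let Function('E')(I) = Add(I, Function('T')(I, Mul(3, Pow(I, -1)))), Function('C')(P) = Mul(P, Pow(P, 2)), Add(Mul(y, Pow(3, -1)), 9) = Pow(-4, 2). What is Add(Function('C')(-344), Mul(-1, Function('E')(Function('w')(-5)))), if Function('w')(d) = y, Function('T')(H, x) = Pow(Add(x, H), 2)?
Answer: Rational(-1994694549, 49) ≈ -4.0708e+7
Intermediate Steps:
y = 21 (y = Add(-27, Mul(3, Pow(-4, 2))) = Add(-27, Mul(3, 16)) = Add(-27, 48) = 21)
Function('T')(H, x) = Pow(Add(H, x), 2)
Function('C')(P) = Pow(P, 3)
Function('w')(d) = 21
Function('E')(I) = Add(I, Pow(Add(I, Mul(3, Pow(I, -1))), 2))
Add(Function('C')(-344), Mul(-1, Function('E')(Function('w')(-5)))) = Add(Pow(-344, 3), Mul(-1, Add(21, Mul(Pow(21, -2), Pow(Add(3, Pow(21, 2)), 2))))) = Add(-40707584, Mul(-1, Add(21, Mul(Rational(1, 441), Pow(Add(3, 441), 2))))) = Add(-40707584, Mul(-1, Add(21, Mul(Rational(1, 441), Pow(444, 2))))) = Add(-40707584, Mul(-1, Add(21, Mul(Rational(1, 441), 197136)))) = Add(-40707584, Mul(-1, Add(21, Rational(21904, 49)))) = Add(-40707584, Mul(-1, Rational(22933, 49))) = Add(-40707584, Rational(-22933, 49)) = Rational(-1994694549, 49)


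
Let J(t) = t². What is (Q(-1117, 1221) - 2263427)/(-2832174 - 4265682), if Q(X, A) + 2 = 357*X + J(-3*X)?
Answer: -8567003/7097856 ≈ -1.2070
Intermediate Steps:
Q(X, A) = -2 + 9*X² + 357*X (Q(X, A) = -2 + (357*X + (-3*X)²) = -2 + (357*X + 9*X²) = -2 + (9*X² + 357*X) = -2 + 9*X² + 357*X)
(Q(-1117, 1221) - 2263427)/(-2832174 - 4265682) = ((-2 + 9*(-1117)² + 357*(-1117)) - 2263427)/(-2832174 - 4265682) = ((-2 + 9*1247689 - 398769) - 2263427)/(-7097856) = ((-2 + 11229201 - 398769) - 2263427)*(-1/7097856) = (10830430 - 2263427)*(-1/7097856) = 8567003*(-1/7097856) = -8567003/7097856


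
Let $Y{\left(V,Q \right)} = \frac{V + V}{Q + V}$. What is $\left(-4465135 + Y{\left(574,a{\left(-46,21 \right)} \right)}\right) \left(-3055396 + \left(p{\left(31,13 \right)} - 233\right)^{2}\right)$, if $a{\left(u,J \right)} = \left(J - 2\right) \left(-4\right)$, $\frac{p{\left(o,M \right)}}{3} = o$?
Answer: $\frac{1125084253865212}{83} \approx 1.3555 \cdot 10^{13}$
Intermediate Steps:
$p{\left(o,M \right)} = 3 o$
$a{\left(u,J \right)} = 8 - 4 J$ ($a{\left(u,J \right)} = \left(-2 + J\right) \left(-4\right) = 8 - 4 J$)
$Y{\left(V,Q \right)} = \frac{2 V}{Q + V}$
$\left(-4465135 + Y{\left(574,a{\left(-46,21 \right)} \right)}\right) \left(-3055396 + \left(p{\left(31,13 \right)} - 233\right)^{2}\right) = \left(-4465135 + 2 \cdot 574 \frac{1}{\left(8 - 84\right) + 574}\right) \left(-3055396 + \left(3 \cdot 31 - 233\right)^{2}\right) = \left(-4465135 + 2 \cdot 574 \frac{1}{\left(8 - 84\right) + 574}\right) \left(-3055396 + \left(93 - 233\right)^{2}\right) = \left(-4465135 + 2 \cdot 574 \frac{1}{-76 + 574}\right) \left(-3055396 + \left(-140\right)^{2}\right) = \left(-4465135 + 2 \cdot 574 \cdot \frac{1}{498}\right) \left(-3055396 + 19600\right) = \left(-4465135 + 2 \cdot 574 \cdot \frac{1}{498}\right) \left(-3035796\right) = \left(-4465135 + \frac{574}{249}\right) \left(-3035796\right) = \left(- \frac{1111818041}{249}\right) \left(-3035796\right) = \frac{1125084253865212}{83}$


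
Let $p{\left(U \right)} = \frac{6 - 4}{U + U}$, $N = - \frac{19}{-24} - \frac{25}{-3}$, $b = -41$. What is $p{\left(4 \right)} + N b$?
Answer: $- \frac{2991}{8} \approx -373.88$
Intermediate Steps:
$N = \frac{73}{8}$ ($N = \left(-19\right) \left(- \frac{1}{24}\right) - - \frac{25}{3} = \frac{19}{24} + \frac{25}{3} = \frac{73}{8} \approx 9.125$)
$p{\left(U \right)} = \frac{1}{U}$ ($p{\left(U \right)} = \frac{2}{2 U} = 2 \frac{1}{2 U} = \frac{1}{U}$)
$p{\left(4 \right)} + N b = \frac{1}{4} + \frac{73}{8} \left(-41\right) = \frac{1}{4} - \frac{2993}{8} = - \frac{2991}{8}$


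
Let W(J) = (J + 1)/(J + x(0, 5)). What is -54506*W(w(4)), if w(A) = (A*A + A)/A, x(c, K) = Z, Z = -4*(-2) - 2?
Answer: -327036/11 ≈ -29731.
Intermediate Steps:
Z = 6 (Z = 8 - 2 = 6)
x(c, K) = 6
w(A) = (A + A²)/A (w(A) = (A² + A)/A = (A + A²)/A)
W(J) = (1 + J)/(6 + J) (W(J) = (J + 1)/(J + 6) = (1 + J)/(6 + J))
-54506*W(w(4)) = -54506*(1 + (1 + 4))/(6 + (1 + 4)) = -54506*(1 + 5)/(6 + 5) = -54506*6/11 = -327036/11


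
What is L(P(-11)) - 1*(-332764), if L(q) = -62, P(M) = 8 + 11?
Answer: 332702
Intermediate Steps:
P(M) = 19
L(P(-11)) - 1*(-332764) = -62 - 1*(-332764) = -62 + 332764 = 332702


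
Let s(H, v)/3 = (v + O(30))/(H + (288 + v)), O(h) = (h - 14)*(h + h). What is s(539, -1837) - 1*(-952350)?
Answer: 961876131/1010 ≈ 9.5235e+5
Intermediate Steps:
O(h) = 2*h*(-14 + h) (O(h) = (-14 + h)*(2*h) = 2*h*(-14 + h))
s(H, v) = 3*(960 + v)/(288 + H + v) (s(H, v) = 3*((v + 2*30*(-14 + 30))/(H + (288 + v))) = 3*((v + 2*30*16)/(288 + H + v)) = 3*((v + 960)/(288 + H + v)) = 3*((960 + v)/(288 + H + v)) = 3*(960 + v)/(288 + H + v))
s(539, -1837) - 1*(-952350) = 3*(960 - 1837)/(288 + 539 - 1837) - 1*(-952350) = 3*(-877)/(-1010) + 952350 = 3*(-1/1010)*(-877) + 952350 = 2631/1010 + 952350 = 961876131/1010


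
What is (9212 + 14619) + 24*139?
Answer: 27167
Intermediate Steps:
(9212 + 14619) + 24*139 = 23831 + 3336 = 27167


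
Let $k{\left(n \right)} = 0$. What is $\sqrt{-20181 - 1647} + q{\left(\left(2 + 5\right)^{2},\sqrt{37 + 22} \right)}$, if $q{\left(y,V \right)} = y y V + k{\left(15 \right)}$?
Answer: $2401 \sqrt{59} + 2 i \sqrt{5457} \approx 18442.0 + 147.74 i$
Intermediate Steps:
$q{\left(y,V \right)} = V y^{2}$ ($q{\left(y,V \right)} = y y V + 0 = y^{2} V + 0 = V y^{2} + 0 = V y^{2}$)
$\sqrt{-20181 - 1647} + q{\left(\left(2 + 5\right)^{2},\sqrt{37 + 22} \right)} = \sqrt{-20181 - 1647} + \sqrt{37 + 22} \left(\left(2 + 5\right)^{2}\right)^{2} = \sqrt{-21828} + \sqrt{59} \left(7^{2}\right)^{2} = 2 i \sqrt{5457} + \sqrt{59} \cdot 49^{2} = 2 i \sqrt{5457} + \sqrt{59} \cdot 2401 = 2 i \sqrt{5457} + 2401 \sqrt{59} = 2401 \sqrt{59} + 2 i \sqrt{5457}$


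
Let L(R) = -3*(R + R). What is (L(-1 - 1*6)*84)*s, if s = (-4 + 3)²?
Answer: 3528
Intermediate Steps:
L(R) = -6*R
s = 1 (s = (-1)² = 1)
(L(-1 - 1*6)*84)*s = (-6*(-1 - 1*6)*84)*1 = (-6*(-1 - 6)*84)*1 = (-6*(-7)*84)*1 = (42*84)*1 = 3528*1 = 3528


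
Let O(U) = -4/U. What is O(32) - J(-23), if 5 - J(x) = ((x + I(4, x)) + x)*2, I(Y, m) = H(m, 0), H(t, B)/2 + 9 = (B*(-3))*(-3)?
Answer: -1065/8 ≈ -133.13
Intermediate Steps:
H(t, B) = -18 + 18*B (H(t, B) = -18 + 2*((B*(-3))*(-3)) = -18 + 2*(-3*B*(-3)) = -18 + 2*(9*B) = -18 + 18*B)
I(Y, m) = -18 (I(Y, m) = -18 + 18*0 = -18 + 0 = -18)
J(x) = 41 - 4*x (J(x) = 5 - ((x - 18) + x)*2 = 5 - ((-18 + x) + x)*2 = 5 - (-18 + 2*x)*2 = 5 - (-36 + 4*x) = 5 + (36 - 4*x) = 41 - 4*x)
O(32) - J(-23) = -4/32 - (41 - 4*(-23)) = -4*1/32 - (41 + 92) = -⅛ - 1*133 = -⅛ - 133 = -1065/8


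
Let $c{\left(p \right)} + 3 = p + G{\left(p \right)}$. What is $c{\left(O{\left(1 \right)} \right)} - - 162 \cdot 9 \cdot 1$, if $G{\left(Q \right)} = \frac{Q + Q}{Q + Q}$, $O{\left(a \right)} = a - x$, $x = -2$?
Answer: $1459$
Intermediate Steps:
$O{\left(a \right)} = 2 + a$ ($O{\left(a \right)} = a - -2 = a + 2 = 2 + a$)
$G{\left(Q \right)} = 1$ ($G{\left(Q \right)} = \frac{2 Q}{2 Q} = 2 Q \frac{1}{2 Q} = 1$)
$c{\left(p \right)} = -2 + p$ ($c{\left(p \right)} = -3 + \left(p + 1\right) = -3 + \left(1 + p\right) = -2 + p$)
$c{\left(O{\left(1 \right)} \right)} - - 162 \cdot 9 \cdot 1 = \left(-2 + \left(2 + 1\right)\right) - - 162 \cdot 9 \cdot 1 = \left(-2 + 3\right) - \left(-162\right) 9 = 1 - -1458 = 1 + 1458 = 1459$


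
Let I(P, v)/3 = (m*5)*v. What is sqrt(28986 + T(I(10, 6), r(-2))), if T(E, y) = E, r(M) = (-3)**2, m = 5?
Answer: 2*sqrt(7359) ≈ 171.57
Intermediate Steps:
I(P, v) = 75*v (I(P, v) = 3*((5*5)*v) = 3*(25*v) = 75*v)
r(M) = 9
sqrt(28986 + T(I(10, 6), r(-2))) = sqrt(28986 + 75*6) = sqrt(28986 + 450) = sqrt(29436) = 2*sqrt(7359)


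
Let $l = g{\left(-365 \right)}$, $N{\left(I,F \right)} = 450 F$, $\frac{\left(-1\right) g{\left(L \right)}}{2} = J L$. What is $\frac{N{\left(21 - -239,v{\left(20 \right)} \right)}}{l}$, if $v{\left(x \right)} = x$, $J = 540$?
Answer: $\frac{5}{219} \approx 0.022831$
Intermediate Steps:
$g{\left(L \right)} = - 1080 L$ ($g{\left(L \right)} = - 2 \cdot 540 L = - 1080 L$)
$l = 394200$ ($l = \left(-1080\right) \left(-365\right) = 394200$)
$\frac{N{\left(21 - -239,v{\left(20 \right)} \right)}}{l} = \frac{450 \cdot 20}{394200} = 9000 \cdot \frac{1}{394200} = \frac{5}{219}$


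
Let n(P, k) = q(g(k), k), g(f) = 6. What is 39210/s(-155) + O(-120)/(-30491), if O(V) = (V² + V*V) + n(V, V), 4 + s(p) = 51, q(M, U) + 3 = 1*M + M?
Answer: 1194198087/1433077 ≈ 833.31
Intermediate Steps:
q(M, U) = -3 + 2*M (q(M, U) = -3 + (1*M + M) = -3 + (M + M) = -3 + 2*M)
s(p) = 47 (s(p) = -4 + 51 = 47)
n(P, k) = 9 (n(P, k) = -3 + 2*6 = -3 + 12 = 9)
O(V) = 9 + 2*V² (O(V) = (V² + V*V) + 9 = (V² + V²) + 9 = 2*V² + 9 = 9 + 2*V²)
39210/s(-155) + O(-120)/(-30491) = 39210/47 + (9 + 2*(-120)²)/(-30491) = 39210*(1/47) + (9 + 2*14400)*(-1/30491) = 39210/47 + (9 + 28800)*(-1/30491) = 39210/47 + 28809*(-1/30491) = 39210/47 - 28809/30491 = 1194198087/1433077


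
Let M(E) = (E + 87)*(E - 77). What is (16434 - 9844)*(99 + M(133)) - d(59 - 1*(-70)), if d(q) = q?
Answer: 81841081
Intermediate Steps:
M(E) = (-77 + E)*(87 + E) (M(E) = (87 + E)*(-77 + E) = (-77 + E)*(87 + E))
(16434 - 9844)*(99 + M(133)) - d(59 - 1*(-70)) = (16434 - 9844)*(99 + (-6699 + 133² + 10*133)) - (59 - 1*(-70)) = 6590*(99 + (-6699 + 17689 + 1330)) - (59 + 70) = 6590*(99 + 12320) - 1*129 = 6590*12419 - 129 = 81841210 - 129 = 81841081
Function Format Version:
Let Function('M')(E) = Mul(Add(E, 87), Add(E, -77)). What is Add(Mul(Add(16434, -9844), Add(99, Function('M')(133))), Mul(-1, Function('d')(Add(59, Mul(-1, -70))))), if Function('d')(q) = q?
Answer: 81841081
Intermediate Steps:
Function('M')(E) = Mul(Add(-77, E), Add(87, E)) (Function('M')(E) = Mul(Add(87, E), Add(-77, E)) = Mul(Add(-77, E), Add(87, E)))
Add(Mul(Add(16434, -9844), Add(99, Function('M')(133))), Mul(-1, Function('d')(Add(59, Mul(-1, -70))))) = Add(Mul(Add(16434, -9844), Add(99, Add(-6699, Pow(133, 2), Mul(10, 133)))), Mul(-1, Add(59, Mul(-1, -70)))) = Add(Mul(6590, Add(99, Add(-6699, 17689, 1330))), Mul(-1, Add(59, 70))) = Add(Mul(6590, Add(99, 12320)), Mul(-1, 129)) = Add(Mul(6590, 12419), -129) = Add(81841210, -129) = 81841081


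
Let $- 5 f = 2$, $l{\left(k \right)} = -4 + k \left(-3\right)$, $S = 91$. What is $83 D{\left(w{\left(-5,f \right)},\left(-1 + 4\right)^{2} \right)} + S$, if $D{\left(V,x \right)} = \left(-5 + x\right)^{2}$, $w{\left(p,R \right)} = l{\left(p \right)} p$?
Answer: $1419$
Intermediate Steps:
$l{\left(k \right)} = -4 - 3 k$
$f = - \frac{2}{5}$ ($f = \left(- \frac{1}{5}\right) 2 = - \frac{2}{5} \approx -0.4$)
$w{\left(p,R \right)} = p \left(-4 - 3 p\right)$ ($w{\left(p,R \right)} = \left(-4 - 3 p\right) p = p \left(-4 - 3 p\right)$)
$83 D{\left(w{\left(-5,f \right)},\left(-1 + 4\right)^{2} \right)} + S = 83 \left(-5 + \left(-1 + 4\right)^{2}\right)^{2} + 91 = 83 \left(-5 + 3^{2}\right)^{2} + 91 = 83 \left(-5 + 9\right)^{2} + 91 = 83 \cdot 4^{2} + 91 = 83 \cdot 16 + 91 = 1328 + 91 = 1419$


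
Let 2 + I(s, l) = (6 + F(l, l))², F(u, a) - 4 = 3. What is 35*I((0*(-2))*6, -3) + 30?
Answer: 5875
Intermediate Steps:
F(u, a) = 7 (F(u, a) = 4 + 3 = 7)
I(s, l) = 167 (I(s, l) = -2 + (6 + 7)² = -2 + 13² = -2 + 169 = 167)
35*I((0*(-2))*6, -3) + 30 = 35*167 + 30 = 5845 + 30 = 5875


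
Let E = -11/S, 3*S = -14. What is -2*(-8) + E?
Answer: 257/14 ≈ 18.357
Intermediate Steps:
S = -14/3 (S = (⅓)*(-14) = -14/3 ≈ -4.6667)
E = 33/14 (E = -11/(-14/3) = -11*(-3/14) = 33/14 ≈ 2.3571)
-2*(-8) + E = -2*(-8) + 33/14 = 16 + 33/14 = 257/14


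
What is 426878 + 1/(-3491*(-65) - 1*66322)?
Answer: 68553618655/160593 ≈ 4.2688e+5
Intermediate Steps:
426878 + 1/(-3491*(-65) - 1*66322) = 426878 + 1/(226915 - 66322) = 426878 + 1/160593 = 68553618655/160593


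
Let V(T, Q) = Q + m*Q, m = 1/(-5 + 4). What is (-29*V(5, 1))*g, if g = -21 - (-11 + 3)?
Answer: 0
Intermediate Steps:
m = -1 (m = 1/(-1) = -1)
g = -13 (g = -21 - 1*(-8) = -21 + 8 = -13)
V(T, Q) = 0 (V(T, Q) = Q - Q = 0)
(-29*V(5, 1))*g = -29*0*(-13) = 0*(-13) = 0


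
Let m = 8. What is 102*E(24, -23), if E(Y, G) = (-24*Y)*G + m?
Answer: 1352112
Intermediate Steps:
E(Y, G) = 8 - 24*G*Y (E(Y, G) = (-24*Y)*G + 8 = -24*G*Y + 8 = 8 - 24*G*Y)
102*E(24, -23) = 102*(8 - 24*(-23)*24) = 102*(8 + 13248) = 102*13256 = 1352112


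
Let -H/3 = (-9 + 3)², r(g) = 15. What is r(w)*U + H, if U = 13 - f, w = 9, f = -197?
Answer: 3042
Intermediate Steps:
H = -108 (H = -3*(-9 + 3)² = -3*(-6)² = -3*36 = -108)
U = 210 (U = 13 - 1*(-197) = 13 + 197 = 210)
r(w)*U + H = 15*210 - 108 = 3150 - 108 = 3042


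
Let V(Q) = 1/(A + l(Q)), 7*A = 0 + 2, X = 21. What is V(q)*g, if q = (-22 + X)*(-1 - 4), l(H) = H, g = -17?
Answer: -119/37 ≈ -3.2162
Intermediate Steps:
A = 2/7 (A = (0 + 2)/7 = (⅐)*2 = 2/7 ≈ 0.28571)
q = 5 (q = (-22 + 21)*(-1 - 4) = -1*(-5) = 5)
V(Q) = 1/(2/7 + Q)
V(q)*g = (7/(2 + 7*5))*(-17) = (7/(2 + 35))*(-17) = (7/37)*(-17) = -119/37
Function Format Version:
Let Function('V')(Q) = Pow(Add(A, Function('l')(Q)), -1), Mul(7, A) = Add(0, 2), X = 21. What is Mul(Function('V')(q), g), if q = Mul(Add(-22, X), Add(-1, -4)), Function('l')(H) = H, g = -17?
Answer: Rational(-119, 37) ≈ -3.2162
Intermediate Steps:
A = Rational(2, 7) (A = Mul(Rational(1, 7), Add(0, 2)) = Mul(Rational(1, 7), 2) = Rational(2, 7) ≈ 0.28571)
q = 5 (q = Mul(Add(-22, 21), Add(-1, -4)) = Mul(-1, -5) = 5)
Function('V')(Q) = Pow(Add(Rational(2, 7), Q), -1)
Mul(Function('V')(q), g) = Mul(Mul(7, Pow(Add(2, Mul(7, 5)), -1)), -17) = Mul(Mul(7, Pow(Add(2, 35), -1)), -17) = Mul(Mul(7, Pow(37, -1)), -17) = Mul(Mul(7, Rational(1, 37)), -17) = Mul(Rational(7, 37), -17) = Rational(-119, 37)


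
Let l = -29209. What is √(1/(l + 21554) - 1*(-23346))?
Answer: √1368052829995/7655 ≈ 152.79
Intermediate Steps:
√(1/(l + 21554) - 1*(-23346)) = √(1/(-29209 + 21554) - 1*(-23346)) = √(1/(-7655) + 23346) = √(-1/7655 + 23346) = √(178713629/7655) = √1368052829995/7655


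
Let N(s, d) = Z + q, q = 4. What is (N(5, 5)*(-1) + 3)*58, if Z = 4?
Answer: -290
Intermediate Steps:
N(s, d) = 8 (N(s, d) = 4 + 4 = 8)
(N(5, 5)*(-1) + 3)*58 = (8*(-1) + 3)*58 = (-8 + 3)*58 = -5*58 = -290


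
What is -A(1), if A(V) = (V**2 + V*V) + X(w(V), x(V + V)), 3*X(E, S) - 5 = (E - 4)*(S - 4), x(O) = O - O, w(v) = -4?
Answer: -43/3 ≈ -14.333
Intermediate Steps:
x(O) = 0
X(E, S) = 5/3 + (-4 + E)*(-4 + S)/3 (X(E, S) = 5/3 + ((E - 4)*(S - 4))/3 = 5/3 + ((-4 + E)*(-4 + S))/3 = 5/3 + (-4 + E)*(-4 + S)/3)
A(V) = 37/3 + 2*V**2 (A(V) = (V**2 + V*V) + (7 - 4/3*(-4) - 4/3*0 + (1/3)*(-4)*0) = (V**2 + V**2) + (7 + 16/3 + 0 + 0) = 2*V**2 + 37/3 = 37/3 + 2*V**2)
-A(1) = -(37/3 + 2*1**2) = -(37/3 + 2*1) = -(37/3 + 2) = -1*43/3 = -43/3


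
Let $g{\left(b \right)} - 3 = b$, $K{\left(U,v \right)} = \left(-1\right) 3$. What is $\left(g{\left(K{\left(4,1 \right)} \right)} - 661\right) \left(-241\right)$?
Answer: $159301$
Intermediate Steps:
$K{\left(U,v \right)} = -3$
$g{\left(b \right)} = 3 + b$
$\left(g{\left(K{\left(4,1 \right)} \right)} - 661\right) \left(-241\right) = \left(\left(3 - 3\right) - 661\right) \left(-241\right) = \left(0 - 661\right) \left(-241\right) = \left(-661\right) \left(-241\right) = 159301$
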